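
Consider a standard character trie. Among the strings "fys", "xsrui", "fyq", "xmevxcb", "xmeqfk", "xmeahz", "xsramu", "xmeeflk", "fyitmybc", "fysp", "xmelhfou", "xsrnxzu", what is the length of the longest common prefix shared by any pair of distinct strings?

3

Look for the deepest trie node that still has at least two words in its subtree.
e.g. "fys" and "fysp" share the prefix "fys" of length 3; no pair shares a longer one.
Longest shared-prefix length: 3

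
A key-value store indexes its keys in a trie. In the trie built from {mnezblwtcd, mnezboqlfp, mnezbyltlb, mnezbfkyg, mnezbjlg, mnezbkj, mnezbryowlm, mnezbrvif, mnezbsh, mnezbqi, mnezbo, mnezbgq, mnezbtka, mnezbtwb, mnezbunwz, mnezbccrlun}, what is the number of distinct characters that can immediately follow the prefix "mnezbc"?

Walk "mnezbc" from the root, arriving at one node.
Characters that immediately follow "mnezbc" among the stored strings: {c}.
That node has 1 child edge.

1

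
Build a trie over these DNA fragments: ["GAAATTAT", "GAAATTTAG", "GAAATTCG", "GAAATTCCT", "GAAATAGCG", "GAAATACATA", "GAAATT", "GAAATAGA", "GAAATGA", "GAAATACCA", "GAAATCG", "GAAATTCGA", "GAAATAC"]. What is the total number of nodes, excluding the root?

Count nodes per top-level branch (shared prefixes stored once):
  'G'-branch (GAAATAC, GAAATACATA, GAAATACCA, GAAATAGA, GAAATAGCG, GAAATCG, GAAATGA, GAAATT, GAAATTAT, GAAATTCCT, GAAATTCG, GAAATTCGA, GAAATTTAG): 31 nodes
Sum: 31

31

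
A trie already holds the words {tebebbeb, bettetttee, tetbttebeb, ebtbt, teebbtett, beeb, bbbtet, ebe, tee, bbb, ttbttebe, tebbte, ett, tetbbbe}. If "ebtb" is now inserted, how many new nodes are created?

Every character of "ebtb" already lies on an existing path (it is a prefix of some stored word).
No new nodes are needed: 0.

0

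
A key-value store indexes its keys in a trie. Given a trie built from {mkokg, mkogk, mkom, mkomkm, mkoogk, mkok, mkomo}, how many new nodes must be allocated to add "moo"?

2

The longest prefix of "moo" already in the trie is "m" (length 1).
So 3 − 1 = 2 new nodes.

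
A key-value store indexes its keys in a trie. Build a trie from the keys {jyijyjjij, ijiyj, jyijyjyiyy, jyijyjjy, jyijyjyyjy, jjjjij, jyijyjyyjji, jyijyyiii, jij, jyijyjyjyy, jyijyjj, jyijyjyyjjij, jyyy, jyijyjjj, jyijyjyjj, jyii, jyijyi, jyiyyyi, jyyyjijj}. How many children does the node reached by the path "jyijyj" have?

The children of the "jyijyj" node are the distinct next characters among strings starting with "jyijyj".
Characters that immediately follow "jyijyj" among the stored strings: {j, y}.
That node has 2 child edges.

2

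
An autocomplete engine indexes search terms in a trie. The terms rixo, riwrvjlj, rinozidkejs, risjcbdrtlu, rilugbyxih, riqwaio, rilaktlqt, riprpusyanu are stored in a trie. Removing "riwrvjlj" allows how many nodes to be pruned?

6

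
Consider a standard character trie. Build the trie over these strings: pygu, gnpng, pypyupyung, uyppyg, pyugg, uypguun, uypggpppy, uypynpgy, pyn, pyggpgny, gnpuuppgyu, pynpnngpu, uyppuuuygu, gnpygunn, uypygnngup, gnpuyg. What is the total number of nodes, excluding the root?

78

For each word, the new-node count is its length minus the longest prefix already in the trie:
  "pygu" → 4 new (p, y, g, u)
  "gnpng" → 5 new (g, n, p, n, g)
  "pypyupyung" → prefix "py" already present; 8 new (p, y, u, p, y, u, n, g)
  "uyppyg" → 6 new (u, y, p, p, y, g)
  "pyugg" → prefix "py" already present; 3 new (u, g, g)
  "uypguun" → prefix "uyp" already present; 4 new (g, u, u, n)
  "uypggpppy" → prefix "uypg" already present; 5 new (g, p, p, p, y)
  "uypynpgy" → prefix "uyp" already present; 5 new (y, n, p, g, y)
  "pyn" → prefix "py" already present; 1 new (n)
  "pyggpgny" → prefix "pyg" already present; 5 new (g, p, g, n, y)
  "gnpuuppgyu" → prefix "gnp" already present; 7 new (u, u, p, p, g, y, u)
  "pynpnngpu" → prefix "pyn" already present; 6 new (p, n, n, g, p, u)
  "uyppuuuygu" → prefix "uypp" already present; 6 new (u, u, u, y, g, u)
  "gnpygunn" → prefix "gnp" already present; 5 new (y, g, u, n, n)
  "uypygnngup" → prefix "uypy" already present; 6 new (g, n, n, g, u, p)
  "gnpuyg" → prefix "gnpu" already present; 2 new (y, g)
Total nodes = 4 + 5 + 8 + 6 + 3 + 4 + 5 + 5 + 1 + 5 + 7 + 6 + 6 + 5 + 6 + 2 = 78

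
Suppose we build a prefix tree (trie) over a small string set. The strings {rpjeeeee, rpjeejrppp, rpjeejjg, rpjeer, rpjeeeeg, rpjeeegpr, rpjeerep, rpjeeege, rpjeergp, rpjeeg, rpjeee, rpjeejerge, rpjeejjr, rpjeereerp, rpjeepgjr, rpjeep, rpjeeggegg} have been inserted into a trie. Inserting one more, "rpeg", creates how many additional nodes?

2

The longest prefix of "rpeg" already in the trie is "rp" (length 2).
Each of the 2 remaining characters creates one node.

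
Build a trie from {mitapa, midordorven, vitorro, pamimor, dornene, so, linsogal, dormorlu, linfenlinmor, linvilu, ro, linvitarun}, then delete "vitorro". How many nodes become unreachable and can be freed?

Walk "vitorro" from the leaf back toward the root, removing each node that no remaining word uses.
No other word shares any prefix with "vitorro", so all 7 of its nodes go.
Nodes removed: 7

7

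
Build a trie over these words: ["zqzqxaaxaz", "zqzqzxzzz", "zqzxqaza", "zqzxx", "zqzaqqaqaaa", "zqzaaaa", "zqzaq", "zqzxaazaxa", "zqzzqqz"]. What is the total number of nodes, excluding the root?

Count nodes per top-level branch (shared prefixes stored once):
  'z'-branch (zqzaaaa, zqzaq, zqzaqqaqaaa, zqzqxaaxaz, zqzqzxzzz, zqzxaazaxa, zqzxqaza, zqzxx, zqzzqqz): 42 nodes
Sum: 42

42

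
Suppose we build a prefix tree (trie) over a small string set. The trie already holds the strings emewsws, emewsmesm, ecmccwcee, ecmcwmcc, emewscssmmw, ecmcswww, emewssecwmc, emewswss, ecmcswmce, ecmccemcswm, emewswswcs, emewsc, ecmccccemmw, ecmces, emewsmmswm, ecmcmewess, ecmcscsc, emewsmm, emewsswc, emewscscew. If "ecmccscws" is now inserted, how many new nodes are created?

4

"ecmcc" is already a path in the trie; the remaining "scws" must be added.
Each of the 4 remaining characters creates one node.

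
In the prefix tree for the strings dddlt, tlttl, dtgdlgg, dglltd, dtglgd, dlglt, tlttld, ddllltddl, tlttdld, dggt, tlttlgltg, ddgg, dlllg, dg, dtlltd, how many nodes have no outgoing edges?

A leaf is a node with no children — equivalently, the end of a word that is not a proper prefix of any other stored word.
Those words: "dddlt", "ddgg", "ddllltddl", "dggt", "dglltd", "dlglt", "dlllg", "dtgdlgg", "dtglgd", "dtlltd", "tlttdld", "tlttld", "tlttlgltg"
Leaf count: 13

13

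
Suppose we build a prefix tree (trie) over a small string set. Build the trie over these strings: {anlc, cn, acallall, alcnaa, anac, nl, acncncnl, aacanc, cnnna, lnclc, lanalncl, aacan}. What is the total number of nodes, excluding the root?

48

Insert word by word; a character creates a node only if that edge doesn't already exist:
  "anlc" → 4 new (a, n, l, c)
  "cn" → 2 new (c, n)
  "acallall" → prefix "a" already present; 7 new (c, a, l, l, a, l, l)
  "alcnaa" → prefix "a" already present; 5 new (l, c, n, a, a)
  "anac" → prefix "an" already present; 2 new (a, c)
  "nl" → 2 new (n, l)
  "acncncnl" → prefix "ac" already present; 6 new (n, c, n, c, n, l)
  "aacanc" → prefix "a" already present; 5 new (a, c, a, n, c)
  "cnnna" → prefix "cn" already present; 3 new (n, n, a)
  "lnclc" → 5 new (l, n, c, l, c)
  "lanalncl" → prefix "l" already present; 7 new (a, n, a, l, n, c, l)
  "aacan" → prefix "aacan" already present; 0 new (none)
Total nodes = 4 + 2 + 7 + 5 + 2 + 2 + 6 + 5 + 3 + 5 + 7 + 0 = 48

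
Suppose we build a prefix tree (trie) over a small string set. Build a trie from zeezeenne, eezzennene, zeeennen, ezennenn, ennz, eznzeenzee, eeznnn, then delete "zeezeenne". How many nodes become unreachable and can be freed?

6

After clearing the end-marker at "zeezeenne", prune upward until reaching a node still needed by another word.
The suffix "zeenne" (6 nodes) is used only by "zeezeenne"; the node for "zee" still has the child "e", so pruning stops there.
Nodes removed: 6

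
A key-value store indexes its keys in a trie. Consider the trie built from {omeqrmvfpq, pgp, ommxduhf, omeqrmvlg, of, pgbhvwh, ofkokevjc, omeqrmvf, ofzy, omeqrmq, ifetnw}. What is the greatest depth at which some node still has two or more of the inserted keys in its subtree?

The deepest shared node is where two words last agree before diverging.
"omeqrmvf" and "omeqrmvfpq" agree on "omeqrmvf" (8 characters) before diverging; nothing deeper is shared.
Longest shared-prefix length: 8

8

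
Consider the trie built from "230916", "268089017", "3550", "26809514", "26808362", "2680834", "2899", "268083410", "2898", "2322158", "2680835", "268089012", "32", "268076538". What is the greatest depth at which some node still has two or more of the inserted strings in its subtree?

Equivalently: take the maximum, over all pairs, of their longest common prefix length.
e.g. "268089012" and "268089017" share the prefix "26808901" of length 8; no pair shares a longer one.
Longest shared-prefix length: 8

8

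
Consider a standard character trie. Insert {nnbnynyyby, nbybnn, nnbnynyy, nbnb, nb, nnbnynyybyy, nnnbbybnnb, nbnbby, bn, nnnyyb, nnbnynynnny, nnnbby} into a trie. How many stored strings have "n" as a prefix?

Walk to "n"; the words in its subtree are exactly those with that prefix.
Words under "n": nb, nbnb, nbnbby, nbybnn, nnbnynynnny, nnbnynyy, nnbnynyyby, nnbnynyybyy, nnnbby, nnnbbybnnb, nnnyyb
Count: 11

11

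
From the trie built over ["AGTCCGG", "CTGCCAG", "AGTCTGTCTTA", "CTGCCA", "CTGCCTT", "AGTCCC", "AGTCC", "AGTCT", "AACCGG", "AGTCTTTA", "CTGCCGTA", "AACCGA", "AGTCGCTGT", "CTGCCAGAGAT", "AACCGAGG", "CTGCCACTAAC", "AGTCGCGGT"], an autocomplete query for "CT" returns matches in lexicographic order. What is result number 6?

CTGCCTT

Filter for "CT…" and sort: "CTGCCA", "CTGCCACTAAC", "CTGCCAG", "CTGCCAGAGAT", "CTGCCGTA", "CTGCCTT"
The 6th is CTGCCTT.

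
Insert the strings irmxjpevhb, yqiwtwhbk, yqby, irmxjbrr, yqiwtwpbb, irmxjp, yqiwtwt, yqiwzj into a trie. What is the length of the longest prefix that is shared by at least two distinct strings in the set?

6

Equivalently: take the maximum, over all pairs, of their longest common prefix length.
e.g. "irmxjp" and "irmxjpevhb" share the prefix "irmxjp" of length 6; no pair shares a longer one.
Longest shared-prefix length: 6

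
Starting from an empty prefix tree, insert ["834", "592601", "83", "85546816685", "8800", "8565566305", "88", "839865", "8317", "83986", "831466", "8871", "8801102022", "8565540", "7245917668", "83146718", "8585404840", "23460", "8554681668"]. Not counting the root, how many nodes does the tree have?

Insert word by word; a character creates a node only if that edge doesn't already exist:
  "834" → 3 new (8, 3, 4)
  "592601" → 6 new (5, 9, 2, 6, 0, 1)
  "83" → prefix "83" already present; 0 new (none)
  "85546816685" → prefix "8" already present; 10 new (5, 5, 4, 6, 8, 1, 6, 6, 8, 5)
  "8800" → prefix "8" already present; 3 new (8, 0, 0)
  "8565566305" → prefix "85" already present; 8 new (6, 5, 5, 6, 6, 3, 0, 5)
  "88" → prefix "88" already present; 0 new (none)
  "839865" → prefix "83" already present; 4 new (9, 8, 6, 5)
  "8317" → prefix "83" already present; 2 new (1, 7)
  "83986" → prefix "83986" already present; 0 new (none)
  "831466" → prefix "831" already present; 3 new (4, 6, 6)
  "8871" → prefix "88" already present; 2 new (7, 1)
  "8801102022" → prefix "880" already present; 7 new (1, 1, 0, 2, 0, 2, 2)
  "8565540" → prefix "85655" already present; 2 new (4, 0)
  "7245917668" → 10 new (7, 2, 4, 5, 9, 1, 7, 6, 6, 8)
  "83146718" → prefix "83146" already present; 3 new (7, 1, 8)
  "8585404840" → prefix "85" already present; 8 new (8, 5, 4, 0, 4, 8, 4, 0)
  "23460" → 5 new (2, 3, 4, 6, 0)
  "8554681668" → prefix "8554681668" already present; 0 new (none)
Total nodes = 3 + 6 + 0 + 10 + 3 + 8 + 0 + 4 + 2 + 0 + 3 + 2 + 7 + 2 + 10 + 3 + 8 + 5 + 0 = 76

76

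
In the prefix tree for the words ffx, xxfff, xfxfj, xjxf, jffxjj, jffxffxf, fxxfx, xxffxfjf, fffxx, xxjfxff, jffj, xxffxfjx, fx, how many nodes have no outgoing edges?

A leaf is a node with no children — equivalently, the end of a word that is not a proper prefix of any other stored word.
Those words: "fffxx", "ffx", "fxxfx", "jffj", "jffxffxf", "jffxjj", "xfxfj", "xjxf", "xxfff", "xxffxfjf", "xxffxfjx", "xxjfxff"
Leaf count: 12

12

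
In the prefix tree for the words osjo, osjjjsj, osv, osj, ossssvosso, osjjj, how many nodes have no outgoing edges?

Leaves are exactly the stored words that no other stored word extends.
Those words: "osjjjsj", "osjo", "ossssvosso", "osv"
Leaf count: 4

4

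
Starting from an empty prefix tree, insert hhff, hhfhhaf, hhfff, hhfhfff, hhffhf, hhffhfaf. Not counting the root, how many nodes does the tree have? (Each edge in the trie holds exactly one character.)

Trace insertions, counting only characters that open a new branch:
  "hhff" → 4 new (h, h, f, f)
  "hhfhhaf" → prefix "hhf" already present; 4 new (h, h, a, f)
  "hhfff" → prefix "hhff" already present; 1 new (f)
  "hhfhfff" → prefix "hhfh" already present; 3 new (f, f, f)
  "hhffhf" → prefix "hhff" already present; 2 new (h, f)
  "hhffhfaf" → prefix "hhffhf" already present; 2 new (a, f)
Total nodes = 4 + 4 + 1 + 3 + 2 + 2 = 16

16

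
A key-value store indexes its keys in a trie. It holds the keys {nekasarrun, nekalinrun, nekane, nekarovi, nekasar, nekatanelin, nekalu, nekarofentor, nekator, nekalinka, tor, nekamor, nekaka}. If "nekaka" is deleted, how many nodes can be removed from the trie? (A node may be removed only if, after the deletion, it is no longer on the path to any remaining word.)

2

A node on "nekaka"'s path can go only if nothing else ends at it or branches off below it.
The suffix "ka" (2 nodes) is used only by "nekaka"; the node for "neka" still has the child "s", so pruning stops there.
Nodes removed: 2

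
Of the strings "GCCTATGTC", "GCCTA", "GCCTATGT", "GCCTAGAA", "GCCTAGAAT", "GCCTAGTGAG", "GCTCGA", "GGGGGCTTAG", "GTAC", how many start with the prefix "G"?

Traverse to the node for "G", then collect every word in that subtree.
Matches: "GCCTA", "GCCTAGAA", "GCCTAGAAT", "GCCTAGTGAG", "GCCTATGT", "GCCTATGTC", "GCTCGA", "GGGGGCTTAG", "GTAC"
Count: 9

9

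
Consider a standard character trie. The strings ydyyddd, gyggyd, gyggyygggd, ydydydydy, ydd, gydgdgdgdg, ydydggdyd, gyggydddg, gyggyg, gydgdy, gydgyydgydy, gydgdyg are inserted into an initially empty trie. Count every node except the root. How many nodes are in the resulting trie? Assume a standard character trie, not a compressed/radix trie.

Count nodes per top-level branch (shared prefixes stored once):
  'g'-branch (gydgdgdgdg, gydgdy, gydgdyg, gydgyydgydy, gyggyd, gyggydddg, gyggyg, gyggyygggd): 32 nodes
  'y'-branch (ydd, ydydggdyd, ydydydydy, ydyyddd): 19 nodes
Sum: 51

51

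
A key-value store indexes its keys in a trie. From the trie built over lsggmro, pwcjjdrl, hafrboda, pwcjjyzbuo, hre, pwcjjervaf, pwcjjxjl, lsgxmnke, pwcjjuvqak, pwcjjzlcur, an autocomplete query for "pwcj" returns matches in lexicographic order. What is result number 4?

Filter for "pwcj…" and sort: "pwcjjdrl", "pwcjjervaf", "pwcjjuvqak", "pwcjjxjl", "pwcjjyzbuo", "pwcjjzlcur"
Position 4: pwcjjxjl

pwcjjxjl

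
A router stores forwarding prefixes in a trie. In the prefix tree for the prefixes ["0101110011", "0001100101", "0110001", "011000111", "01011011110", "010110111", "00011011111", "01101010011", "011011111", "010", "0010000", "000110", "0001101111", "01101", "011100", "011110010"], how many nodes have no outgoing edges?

A leaf is a node with no children — equivalently, the end of a word that is not a proper prefix of any other stored word.
Those words: "0001100101", "00011011111", "0010000", "01011011110", "0101110011", "011000111", "01101010011", "011011111", "011100", "011110010"
Leaf count: 10

10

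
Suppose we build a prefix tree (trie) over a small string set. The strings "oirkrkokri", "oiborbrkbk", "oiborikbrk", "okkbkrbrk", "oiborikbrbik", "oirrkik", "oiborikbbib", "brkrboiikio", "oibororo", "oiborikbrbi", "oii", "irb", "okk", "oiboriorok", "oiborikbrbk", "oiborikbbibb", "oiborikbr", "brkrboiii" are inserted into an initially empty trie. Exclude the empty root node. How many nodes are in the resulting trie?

66

For each word, the new-node count is its length minus the longest prefix already in the trie:
  "oirkrkokri" → 10 new (o, i, r, k, r, k, o, k, r, i)
  "oiborbrkbk" → prefix "oi" already present; 8 new (b, o, r, b, r, k, b, k)
  "oiborikbrk" → prefix "oibor" already present; 5 new (i, k, b, r, k)
  "okkbkrbrk" → prefix "o" already present; 8 new (k, k, b, k, r, b, r, k)
  "oiborikbrbik" → prefix "oiborikbr" already present; 3 new (b, i, k)
  "oirrkik" → prefix "oir" already present; 4 new (r, k, i, k)
  "oiborikbbib" → prefix "oiborikb" already present; 3 new (b, i, b)
  "brkrboiikio" → 11 new (b, r, k, r, b, o, i, i, k, i, o)
  "oibororo" → prefix "oibor" already present; 3 new (o, r, o)
  "oiborikbrbi" → prefix "oiborikbrbi" already present; 0 new (none)
  "oii" → prefix "oi" already present; 1 new (i)
  "irb" → 3 new (i, r, b)
  "okk" → prefix "okk" already present; 0 new (none)
  "oiboriorok" → prefix "oibori" already present; 4 new (o, r, o, k)
  "oiborikbrbk" → prefix "oiborikbrb" already present; 1 new (k)
  "oiborikbbibb" → prefix "oiborikbbib" already present; 1 new (b)
  "oiborikbr" → prefix "oiborikbr" already present; 0 new (none)
  "brkrboiii" → prefix "brkrboii" already present; 1 new (i)
Total nodes = 10 + 8 + 5 + 8 + 3 + 4 + 3 + 11 + 3 + 0 + 1 + 3 + 0 + 4 + 1 + 1 + 0 + 1 = 66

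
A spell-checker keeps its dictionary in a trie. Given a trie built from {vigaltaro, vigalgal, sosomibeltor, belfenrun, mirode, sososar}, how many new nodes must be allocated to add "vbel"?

3

"v" is already a path in the trie; the remaining "bel" must be added.
Each of the 3 remaining characters creates one node.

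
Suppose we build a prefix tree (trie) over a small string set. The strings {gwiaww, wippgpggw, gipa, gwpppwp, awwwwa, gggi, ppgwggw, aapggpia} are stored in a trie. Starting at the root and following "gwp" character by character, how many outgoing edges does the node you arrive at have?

1

The children of the "gwp" node are the distinct next characters among strings starting with "gwp".
Distinct next characters after "gwp": p.
That node has 1 child edge.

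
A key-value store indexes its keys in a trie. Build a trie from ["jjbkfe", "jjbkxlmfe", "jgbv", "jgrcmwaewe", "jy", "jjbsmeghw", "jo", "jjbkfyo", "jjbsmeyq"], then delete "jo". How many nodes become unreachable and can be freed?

1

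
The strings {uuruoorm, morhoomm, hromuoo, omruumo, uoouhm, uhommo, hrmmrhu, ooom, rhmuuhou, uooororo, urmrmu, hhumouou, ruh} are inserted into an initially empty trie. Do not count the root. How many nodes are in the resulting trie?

Trace insertions, counting only characters that open a new branch:
  "uuruoorm" → 8 new (u, u, r, u, o, o, r, m)
  "morhoomm" → 8 new (m, o, r, h, o, o, m, m)
  "hromuoo" → 7 new (h, r, o, m, u, o, o)
  "omruumo" → 7 new (o, m, r, u, u, m, o)
  "uoouhm" → prefix "u" already present; 5 new (o, o, u, h, m)
  "uhommo" → prefix "u" already present; 5 new (h, o, m, m, o)
  "hrmmrhu" → prefix "hr" already present; 5 new (m, m, r, h, u)
  "ooom" → prefix "o" already present; 3 new (o, o, m)
  "rhmuuhou" → 8 new (r, h, m, u, u, h, o, u)
  "uooororo" → prefix "uoo" already present; 5 new (o, r, o, r, o)
  "urmrmu" → prefix "u" already present; 5 new (r, m, r, m, u)
  "hhumouou" → prefix "h" already present; 7 new (h, u, m, o, u, o, u)
  "ruh" → prefix "r" already present; 2 new (u, h)
Total nodes = 8 + 8 + 7 + 7 + 5 + 5 + 5 + 3 + 8 + 5 + 5 + 7 + 2 = 75

75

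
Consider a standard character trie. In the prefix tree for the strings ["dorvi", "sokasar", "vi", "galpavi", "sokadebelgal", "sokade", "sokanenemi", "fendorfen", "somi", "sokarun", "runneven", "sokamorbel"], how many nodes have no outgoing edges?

A leaf is a node with no children — equivalently, the end of a word that is not a proper prefix of any other stored word.
Those words: "dorvi", "fendorfen", "galpavi", "runneven", "sokadebelgal", "sokamorbel", "sokanenemi", "sokarun", "sokasar", "somi", "vi"
Leaf count: 11

11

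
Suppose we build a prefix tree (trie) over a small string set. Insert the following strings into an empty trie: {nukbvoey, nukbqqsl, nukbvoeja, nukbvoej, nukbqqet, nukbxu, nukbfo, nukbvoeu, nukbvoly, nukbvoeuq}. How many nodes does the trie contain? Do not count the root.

24

Trie structure (* marks end of a word):
(root)
└─ n
   └─ u
      └─ k
         └─ b
            ├─ f
            │  └─ o *
            ├─ q
            │  └─ q
            │     ├─ e
            │     │  └─ t *
            │     └─ s
            │        └─ l *
            ├─ v
            │  └─ o
            │     ├─ e
            │     │  ├─ j *
            │     │  │  └─ a *
            │     │  ├─ u *
            │     │  │  └─ q *
            │     │  └─ y *
            │     └─ l
            │        └─ y *
            └─ x
               └─ u *
Counting every labelled node above: 24.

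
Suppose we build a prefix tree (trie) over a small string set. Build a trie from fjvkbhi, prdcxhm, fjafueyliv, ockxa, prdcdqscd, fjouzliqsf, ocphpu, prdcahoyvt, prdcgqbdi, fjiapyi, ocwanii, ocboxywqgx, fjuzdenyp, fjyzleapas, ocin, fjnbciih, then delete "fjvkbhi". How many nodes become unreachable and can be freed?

Walk "fjvkbhi" from the leaf back toward the root, removing each node that no remaining word uses.
The suffix "vkbhi" (5 nodes) is used only by "fjvkbhi"; the node for "fj" still has the child "a", so pruning stops there.
Nodes removed: 5

5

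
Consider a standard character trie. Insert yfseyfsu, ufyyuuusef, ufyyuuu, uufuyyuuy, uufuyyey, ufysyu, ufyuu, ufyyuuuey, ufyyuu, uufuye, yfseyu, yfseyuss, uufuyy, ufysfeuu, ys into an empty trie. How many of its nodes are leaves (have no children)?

A leaf is a node with no children — equivalently, the end of a word that is not a proper prefix of any other stored word.
Those words: "ufysfeuu", "ufysyu", "ufyuu", "ufyyuuuey", "ufyyuuusef", "uufuye", "uufuyyey", "uufuyyuuy", "yfseyfsu", "yfseyuss", "ys"
Leaf count: 11

11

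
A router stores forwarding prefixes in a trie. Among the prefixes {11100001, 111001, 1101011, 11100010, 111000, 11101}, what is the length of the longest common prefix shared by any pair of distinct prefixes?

6

Equivalently: take the maximum, over all pairs, of their longest common prefix length.
e.g. "111000" and "11100001" share the prefix "111000" of length 6; no pair shares a longer one.
Longest shared-prefix length: 6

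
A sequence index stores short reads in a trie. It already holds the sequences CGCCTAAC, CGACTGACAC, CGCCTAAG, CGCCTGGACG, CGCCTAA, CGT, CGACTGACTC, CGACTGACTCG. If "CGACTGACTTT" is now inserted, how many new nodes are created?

Walking "CGACTGACTTT" from the root, the first 9 characters ("CGACTGACT") follow existing edges; "T" is the first miss.
New nodes needed: |"CGACTGACTTT"| − 9 = 11 − 9 = 2.

2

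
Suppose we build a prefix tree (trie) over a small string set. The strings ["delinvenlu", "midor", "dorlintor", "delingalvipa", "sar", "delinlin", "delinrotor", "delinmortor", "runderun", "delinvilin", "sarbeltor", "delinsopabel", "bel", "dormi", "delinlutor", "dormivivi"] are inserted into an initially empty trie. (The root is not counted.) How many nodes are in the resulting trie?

85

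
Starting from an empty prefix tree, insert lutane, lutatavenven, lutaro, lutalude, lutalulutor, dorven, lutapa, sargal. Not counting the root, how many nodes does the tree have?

39

Count nodes per top-level branch (shared prefixes stored once):
  'd'-branch (dorven): 6 nodes
  'l'-branch (lutalude, lutalulutor, lutane, lutapa, lutaro, lutatavenven): 27 nodes
  's'-branch (sargal): 6 nodes
Sum: 39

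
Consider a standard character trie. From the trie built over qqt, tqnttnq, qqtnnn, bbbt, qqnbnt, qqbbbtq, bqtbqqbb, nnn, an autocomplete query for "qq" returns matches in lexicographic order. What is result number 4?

DFS of the "qq" subtree visits, in order: "qqbbbtq", "qqnbnt", "qqt", "qqtnnn"
Position 4: qqtnnn

qqtnnn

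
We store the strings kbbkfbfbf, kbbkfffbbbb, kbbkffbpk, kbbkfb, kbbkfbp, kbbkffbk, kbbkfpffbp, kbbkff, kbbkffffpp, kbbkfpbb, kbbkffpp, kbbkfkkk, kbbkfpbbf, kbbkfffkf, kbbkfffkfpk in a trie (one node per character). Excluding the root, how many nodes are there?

40

Count nodes per top-level branch (shared prefixes stored once):
  'k'-branch (kbbkfb, kbbkfbfbf, kbbkfbp, kbbkff, kbbkffbk, kbbkffbpk, kbbkfffbbbb, kbbkffffpp, kbbkfffkf, kbbkfffkfpk, kbbkffpp, kbbkfkkk, kbbkfpbb, kbbkfpbbf, kbbkfpffbp): 40 nodes
Sum: 40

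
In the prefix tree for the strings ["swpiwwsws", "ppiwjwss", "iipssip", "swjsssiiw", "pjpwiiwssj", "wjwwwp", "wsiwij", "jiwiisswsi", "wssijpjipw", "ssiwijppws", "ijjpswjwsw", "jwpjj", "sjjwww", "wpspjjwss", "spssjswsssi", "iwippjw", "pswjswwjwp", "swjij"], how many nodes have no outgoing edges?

A leaf is a node with no children — equivalently, the end of a word that is not a proper prefix of any other stored word.
Those words: "iipssip", "ijjpswjwsw", "iwippjw", "jiwiisswsi", "jwpjj", "pjpwiiwssj", "ppiwjwss", "pswjswwjwp", "sjjwww", "spssjswsssi", "ssiwijppws", "swjij", "swjsssiiw", "swpiwwsws", "wjwwwp", "wpspjjwss", "wsiwij", "wssijpjipw"
Leaf count: 18

18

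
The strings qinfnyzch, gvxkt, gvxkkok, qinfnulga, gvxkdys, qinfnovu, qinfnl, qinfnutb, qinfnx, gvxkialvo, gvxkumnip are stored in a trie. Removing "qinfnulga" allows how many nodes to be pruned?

A node on "qinfnulga"'s path can go only if nothing else ends at it or branches off below it.
The suffix "lga" (3 nodes) is used only by "qinfnulga"; the node for "qinfnu" still has the child "t", so pruning stops there.
Nodes removed: 3

3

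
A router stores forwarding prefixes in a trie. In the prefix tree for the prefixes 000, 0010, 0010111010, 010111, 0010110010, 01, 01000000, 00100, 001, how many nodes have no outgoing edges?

Leaves are exactly the stored words that no other stored word extends.
Those words: "000", "00100", "0010110010", "0010111010", "01000000", "010111"
Leaf count: 6

6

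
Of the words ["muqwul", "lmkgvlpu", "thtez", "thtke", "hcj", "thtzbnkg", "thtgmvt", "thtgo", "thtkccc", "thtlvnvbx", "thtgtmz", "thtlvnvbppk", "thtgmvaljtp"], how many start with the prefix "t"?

Filter for entries beginning with "t":
Words under "t": thtez, thtgmvaljtp, thtgmvt, thtgo, thtgtmz, thtkccc, thtke, thtlvnvbppk, thtlvnvbx, thtzbnkg
Count: 10

10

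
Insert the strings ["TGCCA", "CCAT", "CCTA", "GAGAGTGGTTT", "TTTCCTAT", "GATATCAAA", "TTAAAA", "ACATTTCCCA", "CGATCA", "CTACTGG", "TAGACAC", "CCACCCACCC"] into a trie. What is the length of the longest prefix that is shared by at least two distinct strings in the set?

3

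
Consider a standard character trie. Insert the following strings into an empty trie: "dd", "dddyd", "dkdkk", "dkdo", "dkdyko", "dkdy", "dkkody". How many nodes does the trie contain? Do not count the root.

17

Count nodes per top-level branch (shared prefixes stored once):
  'd'-branch (dd, dddyd, dkdkk, dkdo, dkdy, dkdyko, dkkody): 17 nodes
Sum: 17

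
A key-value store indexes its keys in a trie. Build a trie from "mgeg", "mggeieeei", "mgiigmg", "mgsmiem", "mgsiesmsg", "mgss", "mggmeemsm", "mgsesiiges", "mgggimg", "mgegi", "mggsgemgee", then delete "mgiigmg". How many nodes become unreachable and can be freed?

A node on "mgiigmg"'s path can go only if nothing else ends at it or branches off below it.
The suffix "iigmg" (5 nodes) is used only by "mgiigmg"; the node for "mg" still has the child "e", so pruning stops there.
Nodes removed: 5

5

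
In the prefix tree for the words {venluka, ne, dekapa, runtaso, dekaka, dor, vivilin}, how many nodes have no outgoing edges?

7

Leaves are exactly the stored words that no other stored word extends.
Those words: "dekaka", "dekapa", "dor", "ne", "runtaso", "venluka", "vivilin"
Leaf count: 7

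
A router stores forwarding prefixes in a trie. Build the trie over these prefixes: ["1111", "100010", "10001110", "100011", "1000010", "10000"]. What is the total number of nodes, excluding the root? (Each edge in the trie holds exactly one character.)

15

Insert word by word; a character creates a node only if that edge doesn't already exist:
  "1111" → 4 new (1, 1, 1, 1)
  "100010" → prefix "1" already present; 5 new (0, 0, 0, 1, 0)
  "10001110" → prefix "10001" already present; 3 new (1, 1, 0)
  "100011" → prefix "100011" already present; 0 new (none)
  "1000010" → prefix "1000" already present; 3 new (0, 1, 0)
  "10000" → prefix "10000" already present; 0 new (none)
Total nodes = 4 + 5 + 3 + 0 + 3 + 0 = 15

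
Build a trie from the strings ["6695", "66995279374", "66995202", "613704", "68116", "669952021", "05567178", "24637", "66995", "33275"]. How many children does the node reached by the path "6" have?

3

Follow the path "6" to its node, then look at its outgoing edges.
Characters that immediately follow "6" among the stored strings: {1, 6, 8}.
That node has 3 child edges.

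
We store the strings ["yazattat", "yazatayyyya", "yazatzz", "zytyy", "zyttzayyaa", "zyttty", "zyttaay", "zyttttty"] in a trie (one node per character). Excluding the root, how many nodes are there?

36

For each word, the new-node count is its length minus the longest prefix already in the trie:
  "yazattat" → 8 new (y, a, z, a, t, t, a, t)
  "yazatayyyya" → prefix "yazat" already present; 6 new (a, y, y, y, y, a)
  "yazatzz" → prefix "yazat" already present; 2 new (z, z)
  "zytyy" → 5 new (z, y, t, y, y)
  "zyttzayyaa" → prefix "zyt" already present; 7 new (t, z, a, y, y, a, a)
  "zyttty" → prefix "zytt" already present; 2 new (t, y)
  "zyttaay" → prefix "zytt" already present; 3 new (a, a, y)
  "zyttttty" → prefix "zyttt" already present; 3 new (t, t, y)
Total nodes = 8 + 6 + 2 + 5 + 7 + 2 + 3 + 3 = 36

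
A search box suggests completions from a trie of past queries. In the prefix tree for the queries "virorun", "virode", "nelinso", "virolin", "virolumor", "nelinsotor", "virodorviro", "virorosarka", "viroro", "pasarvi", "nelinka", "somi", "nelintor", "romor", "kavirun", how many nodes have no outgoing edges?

13

A leaf is a node with no children — equivalently, the end of a word that is not a proper prefix of any other stored word.
Those words: "kavirun", "nelinka", "nelinsotor", "nelintor", "pasarvi", "romor", "somi", "virode", "virodorviro", "virolin", "virolumor", "virorosarka", "virorun"
Leaf count: 13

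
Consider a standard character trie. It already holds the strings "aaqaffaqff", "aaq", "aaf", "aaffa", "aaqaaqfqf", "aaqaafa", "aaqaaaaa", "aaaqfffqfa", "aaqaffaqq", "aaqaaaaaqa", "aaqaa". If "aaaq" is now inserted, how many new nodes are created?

0

Every character of "aaaq" already lies on an existing path (it is a prefix of some stored word).
No new nodes are needed: 0.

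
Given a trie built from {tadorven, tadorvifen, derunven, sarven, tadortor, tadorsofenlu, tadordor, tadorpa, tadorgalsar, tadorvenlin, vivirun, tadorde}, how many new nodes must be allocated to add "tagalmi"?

Walking "tagalmi" from the root, the first 2 characters ("ta") follow existing edges; "g" is the first miss.
So 7 − 2 = 5 new nodes.

5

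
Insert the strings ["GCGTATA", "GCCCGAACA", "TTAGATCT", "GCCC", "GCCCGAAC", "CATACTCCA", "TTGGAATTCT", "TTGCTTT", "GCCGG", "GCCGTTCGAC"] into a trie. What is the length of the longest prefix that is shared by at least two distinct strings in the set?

8

The deepest shared node is where two words last agree before diverging.
"GCCCGAAC" and "GCCCGAACA" agree on "GCCCGAAC" (8 characters) before diverging; nothing deeper is shared.
Longest shared-prefix length: 8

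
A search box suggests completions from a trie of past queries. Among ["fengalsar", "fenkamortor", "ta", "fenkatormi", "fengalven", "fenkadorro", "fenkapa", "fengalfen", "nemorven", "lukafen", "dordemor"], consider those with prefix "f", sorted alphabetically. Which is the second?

Filter for "f…" and sort: "fengalfen", "fengalsar", "fengalven", "fenkadorro", "fenkamortor", "fenkapa", "fenkatormi"
The 2nd is fengalsar.

fengalsar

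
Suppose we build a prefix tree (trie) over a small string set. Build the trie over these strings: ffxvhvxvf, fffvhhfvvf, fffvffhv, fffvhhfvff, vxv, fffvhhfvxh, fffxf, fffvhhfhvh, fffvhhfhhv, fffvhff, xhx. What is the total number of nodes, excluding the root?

40

For each word, the new-node count is its length minus the longest prefix already in the trie:
  "ffxvhvxvf" → 9 new (f, f, x, v, h, v, x, v, f)
  "fffvhhfvvf" → prefix "ff" already present; 8 new (f, v, h, h, f, v, v, f)
  "fffvffhv" → prefix "fffv" already present; 4 new (f, f, h, v)
  "fffvhhfvff" → prefix "fffvhhfv" already present; 2 new (f, f)
  "vxv" → 3 new (v, x, v)
  "fffvhhfvxh" → prefix "fffvhhfv" already present; 2 new (x, h)
  "fffxf" → prefix "fff" already present; 2 new (x, f)
  "fffvhhfhvh" → prefix "fffvhhf" already present; 3 new (h, v, h)
  "fffvhhfhhv" → prefix "fffvhhfh" already present; 2 new (h, v)
  "fffvhff" → prefix "fffvh" already present; 2 new (f, f)
  "xhx" → 3 new (x, h, x)
Total nodes = 9 + 8 + 4 + 2 + 3 + 2 + 2 + 3 + 2 + 2 + 3 = 40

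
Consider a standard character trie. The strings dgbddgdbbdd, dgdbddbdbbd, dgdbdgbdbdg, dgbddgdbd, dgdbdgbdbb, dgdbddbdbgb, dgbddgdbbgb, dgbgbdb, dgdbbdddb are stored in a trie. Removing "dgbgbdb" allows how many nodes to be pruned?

4

After clearing the end-marker at "dgbgbdb", prune upward until reaching a node still needed by another word.
The suffix "gbdb" (4 nodes) is used only by "dgbgbdb"; the node for "dgb" still has the child "d", so pruning stops there.
Nodes removed: 4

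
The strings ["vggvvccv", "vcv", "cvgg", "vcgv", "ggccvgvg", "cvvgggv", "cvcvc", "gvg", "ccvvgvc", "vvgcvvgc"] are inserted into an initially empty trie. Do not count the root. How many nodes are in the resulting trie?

47

Insert word by word; a character creates a node only if that edge doesn't already exist:
  "vggvvccv" → 8 new (v, g, g, v, v, c, c, v)
  "vcv" → prefix "v" already present; 2 new (c, v)
  "cvgg" → 4 new (c, v, g, g)
  "vcgv" → prefix "vc" already present; 2 new (g, v)
  "ggccvgvg" → 8 new (g, g, c, c, v, g, v, g)
  "cvvgggv" → prefix "cv" already present; 5 new (v, g, g, g, v)
  "cvcvc" → prefix "cv" already present; 3 new (c, v, c)
  "gvg" → prefix "g" already present; 2 new (v, g)
  "ccvvgvc" → prefix "c" already present; 6 new (c, v, v, g, v, c)
  "vvgcvvgc" → prefix "v" already present; 7 new (v, g, c, v, v, g, c)
Total nodes = 8 + 2 + 4 + 2 + 8 + 5 + 3 + 2 + 6 + 7 = 47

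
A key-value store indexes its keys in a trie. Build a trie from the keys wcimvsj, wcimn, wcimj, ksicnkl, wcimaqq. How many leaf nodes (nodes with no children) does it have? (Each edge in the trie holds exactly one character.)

A leaf is a node with no children — equivalently, the end of a word that is not a proper prefix of any other stored word.
Those words: "ksicnkl", "wcimaqq", "wcimj", "wcimn", "wcimvsj"
Leaf count: 5

5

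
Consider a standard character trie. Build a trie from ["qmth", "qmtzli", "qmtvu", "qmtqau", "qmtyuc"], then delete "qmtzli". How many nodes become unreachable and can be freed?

3

After clearing the end-marker at "qmtzli", prune upward until reaching a node still needed by another word.
The suffix "zli" (3 nodes) is used only by "qmtzli"; the node for "qmt" still has the child "h", so pruning stops there.
Nodes removed: 3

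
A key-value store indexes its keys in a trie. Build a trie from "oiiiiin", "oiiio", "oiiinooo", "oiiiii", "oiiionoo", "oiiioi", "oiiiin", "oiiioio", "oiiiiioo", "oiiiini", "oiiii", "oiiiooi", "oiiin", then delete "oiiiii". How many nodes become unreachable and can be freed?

0

A node on "oiiiii"'s path can go only if nothing else ends at it or branches off below it.
Every node on "oiiiii" is still needed (e.g. by "oiiiiin"), so nothing is freed.
Nodes removed: 0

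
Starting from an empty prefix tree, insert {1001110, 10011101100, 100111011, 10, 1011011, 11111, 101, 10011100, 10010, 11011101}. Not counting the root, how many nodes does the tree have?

28

Trace insertions, counting only characters that open a new branch:
  "1001110" → 7 new (1, 0, 0, 1, 1, 1, 0)
  "10011101100" → prefix "1001110" already present; 4 new (1, 1, 0, 0)
  "100111011" → prefix "100111011" already present; 0 new (none)
  "10" → prefix "10" already present; 0 new (none)
  "1011011" → prefix "10" already present; 5 new (1, 1, 0, 1, 1)
  "11111" → prefix "1" already present; 4 new (1, 1, 1, 1)
  "101" → prefix "101" already present; 0 new (none)
  "10011100" → prefix "1001110" already present; 1 new (0)
  "10010" → prefix "1001" already present; 1 new (0)
  "11011101" → prefix "11" already present; 6 new (0, 1, 1, 1, 0, 1)
Total nodes = 7 + 4 + 0 + 0 + 5 + 4 + 0 + 1 + 1 + 6 = 28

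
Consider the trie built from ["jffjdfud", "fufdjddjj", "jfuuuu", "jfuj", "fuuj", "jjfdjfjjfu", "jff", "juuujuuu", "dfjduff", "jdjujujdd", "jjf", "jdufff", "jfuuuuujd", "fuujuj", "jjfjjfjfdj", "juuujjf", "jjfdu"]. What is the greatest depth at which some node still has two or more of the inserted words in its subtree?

6

Equivalently: take the maximum, over all pairs, of their longest common prefix length.
"jfuuuu" and "jfuuuuujd" agree on "jfuuuu" (6 characters) before diverging; nothing deeper is shared.
Longest shared-prefix length: 6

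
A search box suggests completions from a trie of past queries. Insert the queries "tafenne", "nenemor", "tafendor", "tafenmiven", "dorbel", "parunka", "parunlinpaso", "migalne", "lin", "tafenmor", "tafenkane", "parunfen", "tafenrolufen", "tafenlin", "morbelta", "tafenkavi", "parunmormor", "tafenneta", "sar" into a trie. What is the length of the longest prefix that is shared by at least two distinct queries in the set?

7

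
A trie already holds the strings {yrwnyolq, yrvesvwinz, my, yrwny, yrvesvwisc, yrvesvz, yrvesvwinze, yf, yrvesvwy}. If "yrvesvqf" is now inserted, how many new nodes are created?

2

Walking "yrvesvqf" from the root, the first 6 characters ("yrvesv") follow existing edges; "q" is the first miss.
New nodes needed: |"yrvesvqf"| − 6 = 8 − 6 = 2.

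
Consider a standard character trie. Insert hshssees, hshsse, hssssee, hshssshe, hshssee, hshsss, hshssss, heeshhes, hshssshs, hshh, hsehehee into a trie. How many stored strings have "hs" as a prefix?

10

Traverse to the node for "hs", then collect every word in that subtree.
Matches: "hsehehee", "hshh", "hshsse", "hshssee", "hshssees", "hshsss", "hshssshe", "hshssshs", "hshssss", "hssssee"
Count: 10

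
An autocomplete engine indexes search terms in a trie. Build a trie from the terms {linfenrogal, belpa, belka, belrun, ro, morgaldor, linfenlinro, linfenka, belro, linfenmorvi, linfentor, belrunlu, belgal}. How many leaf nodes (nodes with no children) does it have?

12

A leaf is a node with no children — equivalently, the end of a word that is not a proper prefix of any other stored word.
Those words: "belgal", "belka", "belpa", "belro", "belrunlu", "linfenka", "linfenlinro", "linfenmorvi", "linfenrogal", "linfentor", "morgaldor", "ro"
Leaf count: 12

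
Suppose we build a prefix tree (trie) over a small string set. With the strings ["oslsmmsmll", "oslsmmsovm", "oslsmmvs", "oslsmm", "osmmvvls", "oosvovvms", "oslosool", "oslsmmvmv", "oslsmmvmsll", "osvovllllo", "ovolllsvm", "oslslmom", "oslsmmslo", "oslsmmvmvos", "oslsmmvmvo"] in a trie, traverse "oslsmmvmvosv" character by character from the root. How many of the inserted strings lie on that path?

Traverse "oslsmmvmvosv" character by character; count nodes along the way that are marked as word ends.
Prefixes of the query that are stored words: "oslsmm", "oslsmmvmv", "oslsmmvmvo", "oslsmmvmvos"
Count: 4

4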